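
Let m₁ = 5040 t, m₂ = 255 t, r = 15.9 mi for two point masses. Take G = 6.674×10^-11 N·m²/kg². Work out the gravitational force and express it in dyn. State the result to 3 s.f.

0.0131 dyn

F is given directly by: F = Gm₁m₂/r².
m₁ = 5040 t = 5.040×10^6 kg; m₂ = 255 t = 2.550×10^5 kg; r = 15.9 mi = 25589 m; G = 6.674×10^-11 N·m²/kg².
F = 1.310×10^-7 N
1.310×10^-7 N × (1 dyn / 1.000×10^-5 N) = 0.01310 dyn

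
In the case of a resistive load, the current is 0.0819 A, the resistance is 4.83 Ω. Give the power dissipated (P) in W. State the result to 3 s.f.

0.0324 W

Directly: P = I²R.
I = 0.0819 A; R = 4.83 Ω.
P = 0.03240 W  (the unit combination reduces to kg·m²/s³ = W)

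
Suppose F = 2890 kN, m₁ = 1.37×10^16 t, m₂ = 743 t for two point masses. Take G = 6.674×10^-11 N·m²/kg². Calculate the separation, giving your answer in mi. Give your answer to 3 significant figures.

Rearranging: r = √(G·m₁m₂/F).
F = 2890 kN = 2.890×10^6 N; m₁ = 1.37×10^16 t = 1.370×10^19 kg; m₂ = 743 t = 7.430×10^5 kg; G = 6.674×10^-11 N·m²/kg².
r = 15332 m
15332 m × (1 mi / 1609 m) = 9.527 mi

9.53 mi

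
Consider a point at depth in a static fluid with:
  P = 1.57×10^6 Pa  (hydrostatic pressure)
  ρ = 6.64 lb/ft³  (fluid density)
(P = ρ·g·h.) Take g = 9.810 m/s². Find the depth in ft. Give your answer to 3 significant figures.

Rearranging: h = P/(ρ·g).
P = 1.57×10^6 Pa; ρ = 6.64 lb/ft³ = 106.4 kg/m³; g = 9.810 m/s².
h = 1505 m
1505 m × (1 ft / 0.3048 m) = 4937 ft

4940 ft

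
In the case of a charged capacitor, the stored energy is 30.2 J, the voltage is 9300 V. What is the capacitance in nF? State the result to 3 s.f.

698 nF

Rearranging E = ½C·V² for C: C = 2E/V².
E = 30.2 J; V = 9300 V.
C = 6.983×10^-7 F
6.983×10^-7 F × (1 nF / 1.000×10^-9 F) = 698.3 nF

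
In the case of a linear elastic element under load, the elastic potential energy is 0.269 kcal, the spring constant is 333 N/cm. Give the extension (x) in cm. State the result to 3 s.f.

Rearranging U = ½k·x² for x: x = √(2U/k).
U = 0.269 kcal = 1125 J; k = 333 N/cm = 33300 N/m.
x = 0.2600 m
0.2600 m × (1 cm / 0.01000 m) = 26.00 cm

26.0 cm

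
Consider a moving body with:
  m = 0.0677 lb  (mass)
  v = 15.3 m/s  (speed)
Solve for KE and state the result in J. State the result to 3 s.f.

3.59 J

Directly: KE = ½mv².
m = 0.0677 lb = 0.03071 kg; v = 15.3 m/s.
KE = 3.594 J  (the unit combination reduces to kg·m²/s² = J)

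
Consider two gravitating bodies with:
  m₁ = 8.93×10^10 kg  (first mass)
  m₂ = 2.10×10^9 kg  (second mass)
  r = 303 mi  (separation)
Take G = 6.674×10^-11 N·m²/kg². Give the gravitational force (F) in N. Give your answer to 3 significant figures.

0.0526 N

F is given directly by: F = Gm₁m₂/r².
m₁ = 8.93×10^10 kg; m₂ = 2.10×10^9 kg; r = 303 mi = 4.876×10^5 m; G = 6.674×10^-11 N·m²/kg².
F = 0.05263 N  (the unit combination reduces to kg·m/s² = N)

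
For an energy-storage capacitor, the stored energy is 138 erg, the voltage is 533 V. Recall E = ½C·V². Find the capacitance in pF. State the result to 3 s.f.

Rearranging E = ½C·V² for C: C = 2E/V².
E = 138 erg = 1.380×10^-5 J; V = 533 V.
C = 9.715×10^-11 F
9.715×10^-11 F × (1 pF / 1.000×10^-12 F) = 97.15 pF

97.2 pF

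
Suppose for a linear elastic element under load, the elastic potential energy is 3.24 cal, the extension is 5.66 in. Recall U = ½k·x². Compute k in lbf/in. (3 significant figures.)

Solving U = ½k·x² for k: k = 2U/x².
U = 3.24 cal = 13.56 J; x = 5.66 in = 0.1438 m.
k = 1312 N/m
1312 N/m × (1 lbf/in / 175.1 N/m) = 7.491 lbf/in

7.49 lbf/in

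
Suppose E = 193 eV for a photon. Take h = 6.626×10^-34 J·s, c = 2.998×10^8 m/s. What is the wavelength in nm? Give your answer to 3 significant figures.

6.42 nm

Rearranging E = h·c/λ for λ: λ = hc/E.
E = 193 eV = 3.092×10^-17 J; h = 6.626×10^-34 J·s; c = 2.998×10^8 m/s.
λ = 6.424×10^-9 m
6.424×10^-9 m × (1 nm / 1.000×10^-9 m) = 6.424 nm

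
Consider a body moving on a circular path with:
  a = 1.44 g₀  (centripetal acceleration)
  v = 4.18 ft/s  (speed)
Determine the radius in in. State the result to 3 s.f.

4.53 in

Solving a = v²/r for r: r = v²/a.
a = 1.44 g₀ = 14.12 m/s²; v = 4.18 ft/s = 1.274 m/s.
r = 0.1149 m
0.1149 m × (1 in / 0.02540 m) = 4.525 in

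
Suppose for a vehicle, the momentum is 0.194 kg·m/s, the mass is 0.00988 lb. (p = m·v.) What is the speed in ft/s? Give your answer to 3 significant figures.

Solving p = m·v for v: v = p/m.
p = 0.194 kg·m/s; m = 0.00988 lb = 0.004481 kg.
v = 43.29 m/s
43.29 m/s × (1 ft/s / 0.3048 m/s) = 142.0 ft/s

142 ft/s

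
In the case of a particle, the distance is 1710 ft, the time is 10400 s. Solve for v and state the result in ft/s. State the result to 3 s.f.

v is given directly by: v = d/t.
d = 1710 ft = 521.2 m; t = 10400 s.
v = 0.05012 m/s
0.05012 m/s × (1 ft/s / 0.3048 m/s) = 0.1644 ft/s

0.164 ft/s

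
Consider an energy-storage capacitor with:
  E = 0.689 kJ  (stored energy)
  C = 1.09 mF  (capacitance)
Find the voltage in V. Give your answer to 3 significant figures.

Rearranging: V = √(2E/C).
E = 0.689 kJ = 689.0 J; C = 1.09 mF = 0.001090 F.
V = 1124 V

1120 V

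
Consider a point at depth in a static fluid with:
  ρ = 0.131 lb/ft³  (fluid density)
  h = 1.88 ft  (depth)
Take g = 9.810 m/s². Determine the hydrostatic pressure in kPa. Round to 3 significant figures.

0.0118 kPa

Directly: P = ρgh.
ρ = 0.131 lb/ft³ = 2.098 kg/m³; h = 1.88 ft = 0.5730 m; g = 9.810 m/s².
P = 11.80 Pa  (the unit combination reduces to kg/(m·s²) = Pa)
11.80 Pa × (1 kPa / 1000 Pa) = 0.01180 kPa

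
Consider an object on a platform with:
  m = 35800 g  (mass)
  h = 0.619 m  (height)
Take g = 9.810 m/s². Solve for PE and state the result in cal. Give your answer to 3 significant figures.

52.0 cal

PE is given directly by: PE = mgh.
m = 35800 g = 35.80 kg; h = 0.619 m; g = 9.810 m/s².
PE = 217.4 J  (the unit combination reduces to kg·m²/s² = J)
217.4 J × (1 cal / 4.184 J) = 51.96 cal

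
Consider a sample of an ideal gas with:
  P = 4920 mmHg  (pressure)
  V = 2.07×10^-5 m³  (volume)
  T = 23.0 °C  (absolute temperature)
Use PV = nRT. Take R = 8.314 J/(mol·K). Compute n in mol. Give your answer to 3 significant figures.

0.00551 mol

From the ideal-gas law: n = PV/(RT).
P = 4920 mmHg = 6.559×10^5 Pa; V = 2.07×10^-5 m³; T = 23.0 °C = 296.1 K; R = 8.314 J/(mol·K).
n = 0.005515 mol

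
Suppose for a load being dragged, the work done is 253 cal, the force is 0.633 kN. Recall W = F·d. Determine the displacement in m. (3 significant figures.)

Rearranging W = F·d for d: d = W/F.
W = 253 cal = 1059 J; F = 0.633 kN = 633.0 N.
d = 1.672 m

1.67 m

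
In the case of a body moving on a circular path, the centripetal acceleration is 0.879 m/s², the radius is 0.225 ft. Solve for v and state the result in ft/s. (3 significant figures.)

Rearranging: v = √(a·r).
a = 0.879 m/s²; r = 0.225 ft = 0.06858 m.
v = 0.2455 m/s
0.2455 m/s × (1 ft/s / 0.3048 m/s) = 0.8055 ft/s

0.806 ft/s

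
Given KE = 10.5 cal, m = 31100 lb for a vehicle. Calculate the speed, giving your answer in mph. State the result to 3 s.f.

0.177 mph

Rearranging: v = √(2·KE/m).
KE = 10.5 cal = 43.93 J; m = 31100 lb = 14107 kg.
v = 0.07892 m/s
0.07892 m/s × (1 mph / 0.4470 m/s) = 0.1765 mph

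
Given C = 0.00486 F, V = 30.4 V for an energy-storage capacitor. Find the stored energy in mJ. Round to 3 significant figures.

Directly: E = ½CV².
C = 0.00486 F; V = 30.4 V.
E = 2.246 J
2.246 J × (1 mJ / 0.001000 J) = 2246 mJ

2250 mJ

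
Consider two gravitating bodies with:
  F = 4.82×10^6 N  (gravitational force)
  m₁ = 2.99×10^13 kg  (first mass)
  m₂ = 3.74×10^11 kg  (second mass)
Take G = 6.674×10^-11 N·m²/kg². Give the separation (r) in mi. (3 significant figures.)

Solving F = G·m₁·m₂/r² for r: r = √(G·m₁m₂/F).
F = 4.82×10^6 N; m₁ = 2.99×10^13 kg; m₂ = 3.74×10^11 kg; G = 6.674×10^-11 N·m²/kg².
r = 12443 m
12443 m × (1 mi / 1609 m) = 7.732 mi

7.73 mi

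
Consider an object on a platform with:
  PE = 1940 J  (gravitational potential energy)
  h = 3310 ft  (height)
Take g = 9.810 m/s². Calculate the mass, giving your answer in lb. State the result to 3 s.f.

0.432 lb

Rearranging PE = m·g·h for m: m = PE/(g·h).
PE = 1940 J; h = 3310 ft = 1009 m; g = 9.810 m/s².
m = 0.1960 kg
0.1960 kg × (1 lb / 0.4536 kg) = 0.4321 lb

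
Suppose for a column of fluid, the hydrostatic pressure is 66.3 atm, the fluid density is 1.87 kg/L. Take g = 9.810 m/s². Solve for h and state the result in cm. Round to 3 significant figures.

Rearranging: h = P/(ρ·g).
P = 66.3 atm = 6.718×10^6 Pa; ρ = 1.87 kg/L = 1870 kg/m³; g = 9.810 m/s².
h = 366.2 m
366.2 m × (1 cm / 0.01000 m) = 36620 cm

36600 cm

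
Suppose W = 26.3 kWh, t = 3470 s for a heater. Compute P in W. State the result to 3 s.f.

27300 W

P is given directly by: P = W/t.
W = 26.3 kWh = 9.468×10^7 J; t = 3470 s.
P = 27285 W  (the unit combination reduces to kg·m²/s³ = W)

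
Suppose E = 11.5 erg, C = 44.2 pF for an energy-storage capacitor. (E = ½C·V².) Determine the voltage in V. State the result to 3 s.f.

Rearranging: V = √(2E/C).
E = 11.5 erg = 1.150×10^-6 J; C = 44.2 pF = 4.420×10^-11 F.
V = 228.1 V

228 V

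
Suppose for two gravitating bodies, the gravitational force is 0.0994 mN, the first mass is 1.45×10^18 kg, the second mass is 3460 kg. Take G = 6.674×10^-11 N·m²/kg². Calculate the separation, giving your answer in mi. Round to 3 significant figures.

From Newton's law of gravitation: r = √(G·m₁m₂/F).
F = 0.0994 mN = 9.940×10^-5 N; m₁ = 1.45×10^18 kg; m₂ = 3460 kg; G = 6.674×10^-11 N·m²/kg².
r = 5.804×10^7 m
5.804×10^7 m × (1 mi / 1609 m) = 36064 mi

36100 mi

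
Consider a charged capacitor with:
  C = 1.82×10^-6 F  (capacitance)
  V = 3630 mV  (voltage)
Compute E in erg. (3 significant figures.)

E is given directly by: E = ½CV².
C = 1.82×10^-6 F; V = 3630 mV = 3.630 V.
E = 1.199×10^-5 J
1.199×10^-5 J × (1 erg / 1.000×10^-7 J) = 119.9 erg

120 erg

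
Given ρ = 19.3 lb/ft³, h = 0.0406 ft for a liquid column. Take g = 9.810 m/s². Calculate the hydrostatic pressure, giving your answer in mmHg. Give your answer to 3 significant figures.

0.282 mmHg

Directly: P = ρgh.
ρ = 19.3 lb/ft³ = 309.2 kg/m³; h = 0.0406 ft = 0.01237 m; g = 9.810 m/s².
P = 37.53 Pa
37.53 Pa × (1 mmHg / 133.3 Pa) = 0.2815 mmHg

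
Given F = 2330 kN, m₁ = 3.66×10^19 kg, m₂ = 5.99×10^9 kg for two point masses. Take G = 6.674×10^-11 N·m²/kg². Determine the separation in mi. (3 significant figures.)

1560 mi

From Newton's law of gravitation: r = √(G·m₁m₂/F).
F = 2330 kN = 2.330×10^6 N; m₁ = 3.66×10^19 kg; m₂ = 5.99×10^9 kg; G = 6.674×10^-11 N·m²/kg².
r = 2.506×10^6 m
2.506×10^6 m × (1 mi / 1609 m) = 1557 mi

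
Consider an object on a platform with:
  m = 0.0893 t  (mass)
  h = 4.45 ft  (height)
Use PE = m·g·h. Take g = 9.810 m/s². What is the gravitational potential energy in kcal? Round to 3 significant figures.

Directly: PE = mgh.
m = 0.0893 t = 89.30 kg; h = 4.45 ft = 1.356 m; g = 9.810 m/s².
PE = 1188 J
1188 J × (1 kcal / 4184 J) = 0.2840 kcal

0.284 kcal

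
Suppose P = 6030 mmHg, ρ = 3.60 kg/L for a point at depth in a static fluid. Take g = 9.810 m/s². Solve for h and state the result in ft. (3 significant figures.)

Rearranging: h = P/(ρ·g).
P = 6030 mmHg = 8.039×10^5 Pa; ρ = 3.60 kg/L = 3600 kg/m³; g = 9.810 m/s².
h = 22.76 m
22.76 m × (1 ft / 0.3048 m) = 74.68 ft

74.7 ft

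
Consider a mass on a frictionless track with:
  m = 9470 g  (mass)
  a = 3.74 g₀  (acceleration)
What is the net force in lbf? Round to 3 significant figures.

Directly: F = m·a.
m = 9470 g = 9.470 kg; a = 3.74 g₀ = 36.68 m/s².
F = 347.3 N
347.3 N × (1 lbf / 4.448 N) = 78.08 lbf

78.1 lbf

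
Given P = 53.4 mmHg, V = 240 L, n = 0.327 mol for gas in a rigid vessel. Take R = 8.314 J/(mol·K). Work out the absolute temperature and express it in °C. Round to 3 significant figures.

355 °C

From the ideal-gas law: T = PV/(nR).
P = 53.4 mmHg = 7119 Pa; V = 240 L = 0.2400 m³; n = 0.327 mol; R = 8.314 J/(mol·K).
T = 628.5 K
628.5 K − 273.15 = 355.3 °C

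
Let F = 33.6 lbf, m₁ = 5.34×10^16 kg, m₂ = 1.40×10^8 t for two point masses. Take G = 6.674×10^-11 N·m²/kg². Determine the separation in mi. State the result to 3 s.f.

35900 mi

From Newton's law of gravitation: r = √(G·m₁m₂/F).
F = 33.6 lbf = 149.5 N; m₁ = 5.34×10^16 kg; m₂ = 1.40×10^8 t = 1.400×10^11 kg; G = 6.674×10^-11 N·m²/kg².
r = 5.778×10^7 m
5.778×10^7 m × (1 mi / 1609 m) = 35902 mi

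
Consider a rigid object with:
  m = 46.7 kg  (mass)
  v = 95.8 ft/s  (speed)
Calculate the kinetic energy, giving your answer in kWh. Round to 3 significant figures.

KE is given directly by: KE = ½mv².
m = 46.7 kg; v = 95.8 ft/s = 29.20 m/s.
KE = 19909 J
19909 J × (1 kWh / 3.600×10^6 J) = 0.005530 kWh

0.00553 kWh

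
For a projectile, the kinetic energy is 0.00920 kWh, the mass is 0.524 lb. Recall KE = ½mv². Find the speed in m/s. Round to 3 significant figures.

Solving KE = ½mv² for v: v = √(2·KE/m).
KE = 0.00920 kWh = 33120 J; m = 0.524 lb = 0.2377 kg.
v = 527.9 m/s

528 m/s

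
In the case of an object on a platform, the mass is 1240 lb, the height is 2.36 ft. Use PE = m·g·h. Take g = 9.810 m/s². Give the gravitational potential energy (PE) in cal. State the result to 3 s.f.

Directly: PE = mgh.
m = 1240 lb = 562.5 kg; h = 2.36 ft = 0.7193 m; g = 9.810 m/s².
PE = 3969 J  (the unit combination reduces to kg·m²/s² = J)
3969 J × (1 cal / 4.184 J) = 948.6 cal

949 cal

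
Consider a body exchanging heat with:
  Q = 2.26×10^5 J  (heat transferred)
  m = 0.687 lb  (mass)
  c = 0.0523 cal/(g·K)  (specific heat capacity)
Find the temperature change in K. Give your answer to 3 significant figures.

Rearranging: ΔT = Q/(m·c).
Q = 2.26×10^5 J; m = 0.687 lb = 0.3116 kg; c = 0.0523 cal/(g·K) = 218.8 J/(kg·K).
ΔT = 3314 K

3310 K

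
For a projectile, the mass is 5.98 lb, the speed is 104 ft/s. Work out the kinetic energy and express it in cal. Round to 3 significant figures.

KE is given directly by: KE = ½mv².
m = 5.98 lb = 2.712 kg; v = 104 ft/s = 31.70 m/s.
KE = 1363 J
1363 J × (1 cal / 4.184 J) = 325.7 cal

326 cal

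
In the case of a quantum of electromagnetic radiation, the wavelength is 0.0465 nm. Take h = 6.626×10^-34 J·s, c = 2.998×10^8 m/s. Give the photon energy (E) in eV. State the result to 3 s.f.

26700 eV

Directly: E = hc/λ.
λ = 0.0465 nm = 4.650×10^-11 m; h = 6.626×10^-34 J·s; c = 2.998×10^8 m/s.
E = 4.272×10^-15 J
4.272×10^-15 J × (1 eV / 1.602×10^-19 J) = 26664 eV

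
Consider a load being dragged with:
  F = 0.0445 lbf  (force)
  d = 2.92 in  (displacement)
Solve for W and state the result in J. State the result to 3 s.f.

Directly: W = F·d.
F = 0.0445 lbf = 0.1979 N; d = 2.92 in = 0.07417 m.
W = 0.01468 J

0.0147 J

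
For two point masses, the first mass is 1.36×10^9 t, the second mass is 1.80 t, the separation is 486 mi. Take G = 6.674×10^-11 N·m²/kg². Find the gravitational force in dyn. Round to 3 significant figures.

F is given directly by: F = Gm₁m₂/r².
m₁ = 1.36×10^9 t = 1.360×10^12 kg; m₂ = 1.80 t = 1800 kg; r = 486 mi = 7.821×10^5 m; G = 6.674×10^-11 N·m²/kg².
F = 2.671×10^-7 N
2.671×10^-7 N × (1 dyn / 1.000×10^-5 N) = 0.02671 dyn

0.0267 dyn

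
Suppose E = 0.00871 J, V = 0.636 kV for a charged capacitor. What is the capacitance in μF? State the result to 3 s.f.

Rearranging: C = 2E/V².
E = 0.00871 J; V = 0.636 kV = 636.0 V.
C = 4.307×10^-8 F
4.307×10^-8 F × (1 μF / 1.000×10^-6 F) = 0.04307 μF

0.0431 μF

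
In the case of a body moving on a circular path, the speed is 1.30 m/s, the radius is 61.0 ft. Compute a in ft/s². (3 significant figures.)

Directly: a = v²/r.
v = 1.30 m/s; r = 61.0 ft = 18.59 m.
a = 0.09090 m/s²
0.09090 m/s² × (1 ft/s² / 0.3048 m/s²) = 0.2982 ft/s²

0.298 ft/s²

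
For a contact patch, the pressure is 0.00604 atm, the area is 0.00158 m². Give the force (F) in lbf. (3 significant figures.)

Rearranging: F = P·A.
P = 0.00604 atm = 612.0 Pa; A = 0.00158 m².
F = 0.9670 N
0.9670 N × (1 lbf / 4.448 N) = 0.2174 lbf

0.217 lbf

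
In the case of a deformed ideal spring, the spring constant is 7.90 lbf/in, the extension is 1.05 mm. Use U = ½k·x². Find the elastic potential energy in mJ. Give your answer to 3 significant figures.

U is given directly by: U = ½kx².
k = 7.90 lbf/in = 1384 N/m; x = 1.05 mm = 0.001050 m.
U = 7.627×10^-4 J  (the unit combination reduces to kg·m²/s² = J)
7.627×10^-4 J × (1 mJ / 0.001000 J) = 0.7627 mJ

0.763 mJ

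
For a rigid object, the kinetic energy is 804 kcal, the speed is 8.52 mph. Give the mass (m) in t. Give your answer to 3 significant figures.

464 t

Solving KE = ½mv² for m: m = 2·KE/v².
KE = 804 kcal = 3.364×10^6 J; v = 8.52 mph = 3.809 m/s.
m = 4.638×10^5 kg
4.638×10^5 kg × (1 t / 1000 kg) = 463.8 t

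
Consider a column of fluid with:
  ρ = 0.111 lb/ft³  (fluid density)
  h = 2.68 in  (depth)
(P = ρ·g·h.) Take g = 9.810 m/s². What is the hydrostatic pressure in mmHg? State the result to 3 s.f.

0.00891 mmHg

P is given directly by: P = ρgh.
ρ = 0.111 lb/ft³ = 1.778 kg/m³; h = 2.68 in = 0.06807 m; g = 9.810 m/s².
P = 1.187 Pa  (the unit combination reduces to kg/(m·s²) = Pa)
1.187 Pa × (1 mmHg / 133.3 Pa) = 0.008906 mmHg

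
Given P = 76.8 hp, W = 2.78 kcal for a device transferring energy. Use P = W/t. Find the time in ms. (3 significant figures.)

Solving P = W/t for t: t = W/P.
P = 76.8 hp = 57270 W; W = 2.78 kcal = 11632 J.
t = 0.2031 s
0.2031 s × (1 ms / 0.001000 s) = 203.1 ms

203 ms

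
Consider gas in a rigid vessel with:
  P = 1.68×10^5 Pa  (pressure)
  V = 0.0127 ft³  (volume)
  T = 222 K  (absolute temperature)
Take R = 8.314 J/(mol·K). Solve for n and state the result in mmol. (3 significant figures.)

From the ideal-gas law: n = PV/(RT).
P = 1.68×10^5 Pa; V = 0.0127 ft³ = 3.596×10^-4 m³; T = 222 K; R = 8.314 J/(mol·K).
n = 0.03273 mol
0.03273 mol × (1 mmol / 0.001000 mol) = 32.73 mmol

32.7 mmol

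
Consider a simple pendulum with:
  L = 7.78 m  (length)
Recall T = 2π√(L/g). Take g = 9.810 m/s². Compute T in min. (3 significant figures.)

T is given directly by: T = 2π√(L/g).
L = 7.78 m; g = 9.810 m/s².
T = 5.595 s
5.595 s × (1 min / 60.00 s) = 0.09326 min

0.0933 min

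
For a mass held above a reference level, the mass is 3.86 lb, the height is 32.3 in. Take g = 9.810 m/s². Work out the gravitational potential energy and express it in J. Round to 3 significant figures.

Directly: PE = mgh.
m = 3.86 lb = 1.751 kg; h = 32.3 in = 0.8204 m; g = 9.810 m/s².
PE = 14.09 J

14.1 J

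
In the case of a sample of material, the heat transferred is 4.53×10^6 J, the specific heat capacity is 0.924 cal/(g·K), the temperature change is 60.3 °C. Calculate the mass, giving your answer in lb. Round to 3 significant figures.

Rearranging: m = Q/(c·ΔT).
Q = 4.53×10^6 J; c = 0.924 cal/(g·K) = 3866 J/(kg·K); ΔT = 60.3 °C = 60.30 K.
m = 19.43 kg
19.43 kg × (1 lb / 0.4536 kg) = 42.84 lb

42.8 lb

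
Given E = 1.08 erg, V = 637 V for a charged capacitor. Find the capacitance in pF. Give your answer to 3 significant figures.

Solving E = ½C·V² for C: C = 2E/V².
E = 1.08 erg = 1.080×10^-7 J; V = 637 V.
C = 5.323×10^-13 F
5.323×10^-13 F × (1 pF / 1.000×10^-12 F) = 0.5323 pF

0.532 pF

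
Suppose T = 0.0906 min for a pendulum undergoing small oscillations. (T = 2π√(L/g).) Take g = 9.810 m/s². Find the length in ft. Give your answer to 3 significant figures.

24.1 ft

Rearranging T = 2π√(L/g) for L: L = g·(T/2π)².
T = 0.0906 min = 5.436 s; g = 9.810 m/s².
L = 7.343 m
7.343 m × (1 ft / 0.3048 m) = 24.09 ft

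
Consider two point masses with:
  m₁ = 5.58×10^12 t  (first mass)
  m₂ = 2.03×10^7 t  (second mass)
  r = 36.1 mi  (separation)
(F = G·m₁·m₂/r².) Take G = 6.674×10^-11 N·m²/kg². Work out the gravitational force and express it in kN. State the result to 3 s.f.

2240 kN

From Newton's law of gravitation: F = Gm₁m₂/r².
m₁ = 5.58×10^12 t = 5.580×10^15 kg; m₂ = 2.03×10^7 t = 2.030×10^10 kg; r = 36.1 mi = 58097 m; G = 6.674×10^-11 N·m²/kg².
F = 2.240×10^6 N
2.240×10^6 N × (1 kN / 1000 N) = 2240 kN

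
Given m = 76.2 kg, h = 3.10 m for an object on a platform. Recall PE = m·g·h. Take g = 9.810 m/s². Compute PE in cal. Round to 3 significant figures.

PE is given directly by: PE = mgh.
m = 76.2 kg; h = 3.10 m; g = 9.810 m/s².
PE = 2317 J  (the unit combination reduces to kg·m²/s² = J)
2317 J × (1 cal / 4.184 J) = 553.9 cal

554 cal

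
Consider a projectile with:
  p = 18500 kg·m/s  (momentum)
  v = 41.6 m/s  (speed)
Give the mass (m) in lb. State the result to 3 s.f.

980 lb

Rearranging p = m·v for m: m = p/v.
p = 18500 kg·m/s; v = 41.6 m/s.
m = 444.7 kg
444.7 kg × (1 lb / 0.4536 kg) = 980.4 lb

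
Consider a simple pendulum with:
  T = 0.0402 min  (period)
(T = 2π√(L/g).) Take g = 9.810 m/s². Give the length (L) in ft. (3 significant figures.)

Solving T = 2π√(L/g) for L: L = g·(T/2π)².
T = 0.0402 min = 2.412 s; g = 9.810 m/s².
L = 1.446 m
1.446 m × (1 ft / 0.3048 m) = 4.743 ft

4.74 ft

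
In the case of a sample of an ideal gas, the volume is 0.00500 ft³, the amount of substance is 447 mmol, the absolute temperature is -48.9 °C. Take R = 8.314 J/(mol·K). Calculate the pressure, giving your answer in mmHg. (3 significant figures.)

P is given directly by: P = nRT/V.
V = 0.00500 ft³ = 1.416×10^-4 m³; n = 447 mmol = 0.4470 mol; T = -48.9 °C = 224.2 K; R = 8.314 J/(mol·K).
P = 5.886×10^6 Pa
5.886×10^6 Pa × (1 mmHg / 133.3 Pa) = 44150 mmHg

44200 mmHg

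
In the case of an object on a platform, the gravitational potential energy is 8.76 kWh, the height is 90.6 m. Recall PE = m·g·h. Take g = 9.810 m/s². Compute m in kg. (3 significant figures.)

Solving PE = m·g·h for m: m = PE/(g·h).
PE = 8.76 kWh = 3.154×10^7 J; h = 90.6 m; g = 9.810 m/s².
m = 35482 kg

35500 kg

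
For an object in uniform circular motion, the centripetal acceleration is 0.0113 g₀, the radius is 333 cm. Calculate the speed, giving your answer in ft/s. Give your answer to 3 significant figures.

Rearranging a = v²/r for v: v = √(a·r).
a = 0.0113 g₀ = 0.1108 m/s²; r = 333 cm = 3.330 m.
v = 0.6075 m/s
0.6075 m/s × (1 ft/s / 0.3048 m/s) = 1.993 ft/s

1.99 ft/s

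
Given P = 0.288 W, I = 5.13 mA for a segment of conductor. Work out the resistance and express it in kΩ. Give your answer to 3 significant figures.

Solving P = I²R for R: R = P/I².
P = 0.288 W; I = 5.13 mA = 0.005130 A.
R = 10944 Ω
10944 Ω × (1 kΩ / 1000 Ω) = 10.94 kΩ

10.9 kΩ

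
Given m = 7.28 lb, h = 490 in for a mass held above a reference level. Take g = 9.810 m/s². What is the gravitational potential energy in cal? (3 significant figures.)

96.4 cal

PE is given directly by: PE = mgh.
m = 7.28 lb = 3.302 kg; h = 490 in = 12.45 m; g = 9.810 m/s².
PE = 403.2 J
403.2 J × (1 cal / 4.184 J) = 96.36 cal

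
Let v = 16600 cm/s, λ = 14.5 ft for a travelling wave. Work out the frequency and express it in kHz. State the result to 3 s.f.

Rearranging: f = v/λ.
v = 16600 cm/s = 166.0 m/s; λ = 14.5 ft = 4.420 m.
f = 37.56 Hz
37.56 Hz × (1 kHz / 1000 Hz) = 0.03756 kHz

0.0376 kHz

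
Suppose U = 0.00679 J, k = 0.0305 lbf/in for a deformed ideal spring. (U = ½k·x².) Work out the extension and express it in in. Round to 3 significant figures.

Solving U = ½k·x² for x: x = √(2U/k).
U = 0.00679 J; k = 0.0305 lbf/in = 5.341 N/m.
x = 0.05042 m
0.05042 m × (1 in / 0.02540 m) = 1.985 in

1.99 in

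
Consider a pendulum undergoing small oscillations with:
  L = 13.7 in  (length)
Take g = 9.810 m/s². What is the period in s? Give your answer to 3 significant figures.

1.18 s

T is given directly by: T = 2π√(L/g).
L = 13.7 in = 0.3480 m; g = 9.810 m/s².
T = 1.183 s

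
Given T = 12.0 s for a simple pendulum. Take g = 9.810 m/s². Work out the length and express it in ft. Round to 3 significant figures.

Rearranging T = 2π√(L/g) for L: L = g·(T/2π)².
T = 12.0 s; g = 9.810 m/s².
L = 35.78 m
35.78 m × (1 ft / 0.3048 m) = 117.4 ft

117 ft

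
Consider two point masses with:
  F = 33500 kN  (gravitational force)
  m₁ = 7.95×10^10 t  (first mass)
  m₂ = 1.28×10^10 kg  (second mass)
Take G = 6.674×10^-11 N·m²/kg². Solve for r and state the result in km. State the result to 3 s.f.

1.42 km

Rearranging F = G·m₁·m₂/r² for r: r = √(G·m₁m₂/F).
F = 33500 kN = 3.350×10^7 N; m₁ = 7.95×10^10 t = 7.950×10^13 kg; m₂ = 1.28×10^10 kg; G = 6.674×10^-11 N·m²/kg².
r = 1424 m
1424 m × (1 km / 1000 m) = 1.424 km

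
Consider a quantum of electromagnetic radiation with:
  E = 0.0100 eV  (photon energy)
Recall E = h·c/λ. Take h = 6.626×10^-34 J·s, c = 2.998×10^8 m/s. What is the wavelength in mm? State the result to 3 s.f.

0.124 mm

Rearranging: λ = hc/E.
E = 0.0100 eV = 1.602×10^-21 J; h = 6.626×10^-34 J·s; c = 2.998×10^8 m/s.
λ = 1.240×10^-4 m
1.240×10^-4 m × (1 mm / 0.001000 m) = 0.1240 mm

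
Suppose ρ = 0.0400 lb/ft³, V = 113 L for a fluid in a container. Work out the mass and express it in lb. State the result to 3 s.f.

Solving ρ = m/V for m: m = ρV.
ρ = 0.0400 lb/ft³ = 0.6407 kg/m³; V = 113 L = 0.1130 m³.
m = 0.07240 kg
0.07240 kg × (1 lb / 0.4536 kg) = 0.1596 lb

0.160 lb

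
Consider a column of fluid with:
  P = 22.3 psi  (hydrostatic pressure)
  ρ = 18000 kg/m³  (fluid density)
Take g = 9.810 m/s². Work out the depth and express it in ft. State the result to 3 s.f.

2.86 ft

Solving P = ρ·g·h for h: h = P/(ρ·g).
P = 22.3 psi = 1.538×10^5 Pa; ρ = 18000 kg/m³; g = 9.810 m/s².
h = 0.8707 m
0.8707 m × (1 ft / 0.3048 m) = 2.857 ft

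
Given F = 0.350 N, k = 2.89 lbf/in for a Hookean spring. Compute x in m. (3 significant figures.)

From Hooke's law: x = F/k.
F = 0.350 N; k = 2.89 lbf/in = 506.1 N/m.
x = 6.915×10^-4 m

6.92×10^-4 m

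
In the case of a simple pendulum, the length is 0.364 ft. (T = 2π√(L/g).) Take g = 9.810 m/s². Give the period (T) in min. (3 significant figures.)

0.0111 min

Directly: T = 2π√(L/g).
L = 0.364 ft = 0.1109 m; g = 9.810 m/s².
T = 0.6682 s
0.6682 s × (1 min / 60.00 s) = 0.01114 min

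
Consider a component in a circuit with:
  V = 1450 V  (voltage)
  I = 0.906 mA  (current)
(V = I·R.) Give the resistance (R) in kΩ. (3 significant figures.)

Rearranging V = I·R for R: R = V/I.
V = 1450 V; I = 0.906 mA = 9.060×10^-4 A.
R = 1.600×10^6 Ω
1.600×10^6 Ω × (1 kΩ / 1000 Ω) = 1600 kΩ

1600 kΩ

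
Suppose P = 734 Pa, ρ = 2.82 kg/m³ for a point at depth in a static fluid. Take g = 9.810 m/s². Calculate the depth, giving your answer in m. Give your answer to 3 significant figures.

Rearranging: h = P/(ρ·g).
P = 734 Pa; ρ = 2.82 kg/m³; g = 9.810 m/s².
h = 26.53 m

26.5 m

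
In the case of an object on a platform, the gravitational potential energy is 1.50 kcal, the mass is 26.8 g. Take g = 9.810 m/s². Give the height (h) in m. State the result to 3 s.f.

23900 m

Solving PE = m·g·h for h: h = PE/(m·g).
PE = 1.50 kcal = 6276 J; m = 26.8 g = 0.02680 kg; g = 9.810 m/s².
h = 23871 m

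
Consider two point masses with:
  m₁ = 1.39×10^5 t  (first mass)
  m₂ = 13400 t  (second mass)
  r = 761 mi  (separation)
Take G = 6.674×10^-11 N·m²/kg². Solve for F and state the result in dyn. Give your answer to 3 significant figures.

0.00829 dyn

Directly: F = Gm₁m₂/r².
m₁ = 1.39×10^5 t = 1.390×10^8 kg; m₂ = 13400 t = 1.340×10^7 kg; r = 761 mi = 1.225×10^6 m; G = 6.674×10^-11 N·m²/kg².
F = 8.288×10^-8 N
8.288×10^-8 N × (1 dyn / 1.000×10^-5 N) = 0.008288 dyn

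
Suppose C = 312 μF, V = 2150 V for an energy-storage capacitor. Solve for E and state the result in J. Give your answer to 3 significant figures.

721 J

E is given directly by: E = ½CV².
C = 312 μF = 3.120×10^-4 F; V = 2150 V.
E = 721.1 J  (the unit combination reduces to kg·m²/s² = J)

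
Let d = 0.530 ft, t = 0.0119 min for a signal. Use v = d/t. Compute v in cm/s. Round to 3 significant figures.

22.6 cm/s

v is given directly by: v = d/t.
d = 0.530 ft = 0.1615 m; t = 0.0119 min = 0.7140 s.
v = 0.2263 m/s
0.2263 m/s × (1 cm/s / 0.01000 m/s) = 22.63 cm/s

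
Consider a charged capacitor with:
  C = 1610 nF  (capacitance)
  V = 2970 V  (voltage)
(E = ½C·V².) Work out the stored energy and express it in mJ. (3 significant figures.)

Directly: E = ½CV².
C = 1610 nF = 1.610×10^-6 F; V = 2970 V.
E = 7.101 J  (the unit combination reduces to kg·m²/s² = J)
7.101 J × (1 mJ / 0.001000 J) = 7101 mJ

7100 mJ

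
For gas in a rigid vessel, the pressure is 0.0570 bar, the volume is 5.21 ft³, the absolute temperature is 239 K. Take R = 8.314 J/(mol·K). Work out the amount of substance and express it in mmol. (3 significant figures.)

423 mmol

Solving PV = nRT for n: n = PV/(RT).
P = 0.0570 bar = 5700 Pa; V = 5.21 ft³ = 0.1475 m³; T = 239 K; R = 8.314 J/(mol·K).
n = 0.4232 mol
0.4232 mol × (1 mmol / 0.001000 mol) = 423.2 mmol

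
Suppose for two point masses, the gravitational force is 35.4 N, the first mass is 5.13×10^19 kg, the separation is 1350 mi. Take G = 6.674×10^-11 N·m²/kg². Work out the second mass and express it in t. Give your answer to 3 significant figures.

48.8 t

Solving F = G·m₁·m₂/r² for m₂: m₂ = F·r²/(G·m₁).
F = 35.4 N; m₁ = 5.13×10^19 kg; r = 1350 mi = 2.173×10^6 m; G = 6.674×10^-11 N·m²/kg².
m₂ = 48805 kg
48805 kg × (1 t / 1000 kg) = 48.81 t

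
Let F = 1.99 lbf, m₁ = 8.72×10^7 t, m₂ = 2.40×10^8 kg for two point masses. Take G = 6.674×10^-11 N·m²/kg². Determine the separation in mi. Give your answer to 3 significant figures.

7.81 mi

From Newton's law of gravitation: r = √(G·m₁m₂/F).
F = 1.99 lbf = 8.852 N; m₁ = 8.72×10^7 t = 8.720×10^10 kg; m₂ = 2.40×10^8 kg; G = 6.674×10^-11 N·m²/kg².
r = 12561 m
12561 m × (1 mi / 1609 m) = 7.805 mi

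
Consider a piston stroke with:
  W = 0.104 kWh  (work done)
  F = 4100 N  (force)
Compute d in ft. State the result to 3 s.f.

300 ft

Rearranging: d = W/F.
W = 0.104 kWh = 3.744×10^5 J; F = 4100 N.
d = 91.32 m
91.32 m × (1 ft / 0.3048 m) = 299.6 ft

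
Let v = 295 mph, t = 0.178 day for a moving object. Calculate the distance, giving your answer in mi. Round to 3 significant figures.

1260 mi

Rearranging: d = v·t.
v = 295 mph = 131.9 m/s; t = 0.178 day = 15379 s.
d = 2.028×10^6 m
2.028×10^6 m × (1 mi / 1609 m) = 1260 mi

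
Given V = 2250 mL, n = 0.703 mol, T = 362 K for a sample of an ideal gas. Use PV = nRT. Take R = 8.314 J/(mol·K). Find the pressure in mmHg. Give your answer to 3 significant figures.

7050 mmHg

P is given directly by: P = nRT/V.
V = 2250 mL = 0.002250 m³; n = 0.703 mol; T = 362 K; R = 8.314 J/(mol·K).
P = 9.404×10^5 Pa
9.404×10^5 Pa × (1 mmHg / 133.3 Pa) = 7053 mmHg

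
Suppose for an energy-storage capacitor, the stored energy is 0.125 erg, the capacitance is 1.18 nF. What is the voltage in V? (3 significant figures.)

4.60 V

Rearranging: V = √(2E/C).
E = 0.125 erg = 1.250×10^-8 J; C = 1.18 nF = 1.180×10^-9 F.
V = 4.603 V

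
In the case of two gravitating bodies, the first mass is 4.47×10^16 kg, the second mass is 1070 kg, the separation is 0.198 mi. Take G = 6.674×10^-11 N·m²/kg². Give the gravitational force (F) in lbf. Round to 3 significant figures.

Directly: F = Gm₁m₂/r².
m₁ = 4.47×10^16 kg; m₂ = 1070 kg; r = 0.198 mi = 318.7 m; G = 6.674×10^-11 N·m²/kg².
F = 31438 N
31438 N × (1 lbf / 4.448 N) = 7067 lbf

7070 lbf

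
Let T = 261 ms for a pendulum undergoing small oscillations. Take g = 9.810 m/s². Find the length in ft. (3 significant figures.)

0.0555 ft

Rearranging T = 2π√(L/g) for L: L = g·(T/2π)².
T = 261 ms = 0.2610 s; g = 9.810 m/s².
L = 0.01693 m
0.01693 m × (1 ft / 0.3048 m) = 0.05554 ft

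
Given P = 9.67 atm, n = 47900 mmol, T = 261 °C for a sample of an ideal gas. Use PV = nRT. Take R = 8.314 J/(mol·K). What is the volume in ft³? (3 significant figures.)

7.67 ft³

Rearranging PV = nRT for V: V = nRT/P.
P = 9.67 atm = 9.798×10^5 Pa; n = 47900 mmol = 47.90 mol; T = 261 °C = 534.1 K; R = 8.314 J/(mol·K).
V = 0.2171 m³
0.2171 m³ × (1 ft³ / 0.02832 m³) = 7.667 ft³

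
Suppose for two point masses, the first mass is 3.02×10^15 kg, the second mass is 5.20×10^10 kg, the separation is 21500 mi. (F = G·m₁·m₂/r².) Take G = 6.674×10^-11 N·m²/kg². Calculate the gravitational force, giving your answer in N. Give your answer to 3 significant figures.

From Newton's law of gravitation: F = Gm₁m₂/r².
m₁ = 3.02×10^15 kg; m₂ = 5.20×10^10 kg; r = 21500 mi = 3.460×10^7 m; G = 6.674×10^-11 N·m²/kg².
F = 8.754 N

8.75 N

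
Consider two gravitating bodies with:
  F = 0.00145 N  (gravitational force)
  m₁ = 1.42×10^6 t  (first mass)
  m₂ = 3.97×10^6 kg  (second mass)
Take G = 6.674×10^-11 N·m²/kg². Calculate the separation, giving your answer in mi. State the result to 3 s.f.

Rearranging F = G·m₁·m₂/r² for r: r = √(G·m₁m₂/F).
F = 0.00145 N; m₁ = 1.42×10^6 t = 1.420×10^9 kg; m₂ = 3.97×10^6 kg; G = 6.674×10^-11 N·m²/kg².
r = 16108 m
16108 m × (1 mi / 1609 m) = 10.01 mi

10.0 mi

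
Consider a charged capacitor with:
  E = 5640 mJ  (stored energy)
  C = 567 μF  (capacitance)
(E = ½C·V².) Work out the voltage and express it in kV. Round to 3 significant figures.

0.141 kV

Solving E = ½C·V² for V: V = √(2E/C).
E = 5640 mJ = 5.640 J; C = 567 μF = 5.670×10^-4 F.
V = 141.0 V  (the unit combination reduces to kg·m²/(A·s³) = V)
141.0 V × (1 kV / 1000 V) = 0.1410 kV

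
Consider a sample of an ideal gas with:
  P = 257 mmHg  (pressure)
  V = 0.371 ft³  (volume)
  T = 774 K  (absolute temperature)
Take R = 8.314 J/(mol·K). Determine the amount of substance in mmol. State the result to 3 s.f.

From the ideal-gas law: n = PV/(RT).
P = 257 mmHg = 34264 Pa; V = 0.371 ft³ = 0.01051 m³; T = 774 K; R = 8.314 J/(mol·K).
n = 0.05594 mol
0.05594 mol × (1 mmol / 0.001000 mol) = 55.94 mmol

55.9 mmol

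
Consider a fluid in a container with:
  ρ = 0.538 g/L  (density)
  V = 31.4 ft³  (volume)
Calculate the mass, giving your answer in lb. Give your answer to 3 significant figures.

Rearranging: m = ρV.
ρ = 0.538 g/L = 0.5380 kg/m³; V = 31.4 ft³ = 0.8891 m³.
m = 0.4784 kg
0.4784 kg × (1 lb / 0.4536 kg) = 1.055 lb

1.05 lb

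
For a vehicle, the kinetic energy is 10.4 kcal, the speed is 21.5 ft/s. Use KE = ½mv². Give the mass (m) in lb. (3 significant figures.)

4470 lb

Solving KE = ½mv² for m: m = 2·KE/v².
KE = 10.4 kcal = 43514 J; v = 21.5 ft/s = 6.553 m/s.
m = 2027 kg
2027 kg × (1 lb / 0.4536 kg) = 4468 lb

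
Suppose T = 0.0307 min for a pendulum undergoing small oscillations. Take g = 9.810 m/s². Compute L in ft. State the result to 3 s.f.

Rearranging: L = g·(T/2π)².
T = 0.0307 min = 1.842 s; g = 9.810 m/s².
L = 0.8431 m
0.8431 m × (1 ft / 0.3048 m) = 2.766 ft

2.77 ft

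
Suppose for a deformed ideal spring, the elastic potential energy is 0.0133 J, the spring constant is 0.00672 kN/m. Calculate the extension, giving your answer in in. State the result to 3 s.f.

Rearranging U = ½k·x² for x: x = √(2U/k).
U = 0.0133 J; k = 0.00672 kN/m = 6.720 N/m.
x = 0.06292 m
0.06292 m × (1 in / 0.02540 m) = 2.477 in

2.48 in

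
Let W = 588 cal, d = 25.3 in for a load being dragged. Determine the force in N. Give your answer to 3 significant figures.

3830 N

Rearranging: F = W/d.
W = 588 cal = 2460 J; d = 25.3 in = 0.6426 m.
F = 3828 N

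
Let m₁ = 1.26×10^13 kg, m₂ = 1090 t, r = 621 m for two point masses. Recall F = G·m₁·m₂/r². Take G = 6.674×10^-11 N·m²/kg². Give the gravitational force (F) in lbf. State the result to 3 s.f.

534 lbf

From Newton's law of gravitation: F = Gm₁m₂/r².
m₁ = 1.26×10^13 kg; m₂ = 1090 t = 1.090×10^6 kg; r = 621 m; G = 6.674×10^-11 N·m²/kg².
F = 2377 N
2377 N × (1 lbf / 4.448 N) = 534.3 lbf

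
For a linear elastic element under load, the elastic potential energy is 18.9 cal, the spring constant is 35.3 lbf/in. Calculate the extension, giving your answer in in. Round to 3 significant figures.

Solving U = ½k·x² for x: x = √(2U/k).
U = 18.9 cal = 79.08 J; k = 35.3 lbf/in = 6182 N/m.
x = 0.1599 m
0.1599 m × (1 in / 0.02540 m) = 6.297 in

6.30 in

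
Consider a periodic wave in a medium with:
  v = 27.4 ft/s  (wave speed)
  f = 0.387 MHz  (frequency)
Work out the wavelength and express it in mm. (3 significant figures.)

Rearranging v = f·λ for λ: λ = v/f.
v = 27.4 ft/s = 8.352 m/s; f = 0.387 MHz = 3.870×10^5 Hz.
λ = 2.158×10^-5 m
2.158×10^-5 m × (1 mm / 0.001000 m) = 0.02158 mm

0.0216 mm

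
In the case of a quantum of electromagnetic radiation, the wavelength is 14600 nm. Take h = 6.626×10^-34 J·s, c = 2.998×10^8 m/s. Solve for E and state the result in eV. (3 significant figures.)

Directly: E = hc/λ.
λ = 14600 nm = 1.460×10^-5 m; h = 6.626×10^-34 J·s; c = 2.998×10^8 m/s.
E = 1.361×10^-20 J  (the unit combination reduces to kg·m²/s² = J)
1.361×10^-20 J × (1 eV / 1.602×10^-19 J) = 0.08492 eV

0.0849 eV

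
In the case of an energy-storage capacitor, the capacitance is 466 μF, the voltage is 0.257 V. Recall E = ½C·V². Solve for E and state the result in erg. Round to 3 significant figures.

154 erg

Directly: E = ½CV².
C = 466 μF = 4.660×10^-4 F; V = 0.257 V.
E = 1.539×10^-5 J  (the unit combination reduces to kg·m²/s² = J)
1.539×10^-5 J × (1 erg / 1.000×10^-7 J) = 153.9 erg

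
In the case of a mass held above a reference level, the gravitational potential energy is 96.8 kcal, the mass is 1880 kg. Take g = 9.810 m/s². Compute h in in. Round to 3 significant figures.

865 in

Rearranging PE = m·g·h for h: h = PE/(m·g).
PE = 96.8 kcal = 4.050×10^5 J; m = 1880 kg; g = 9.810 m/s².
h = 21.96 m
21.96 m × (1 in / 0.02540 m) = 864.6 in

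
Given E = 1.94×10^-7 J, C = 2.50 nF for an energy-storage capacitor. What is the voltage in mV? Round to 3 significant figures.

12500 mV

Solving E = ½C·V² for V: V = √(2E/C).
E = 1.94×10^-7 J; C = 2.50 nF = 2.500×10^-9 F.
V = 12.46 V
12.46 V × (1 mV / 0.001000 V) = 12458 mV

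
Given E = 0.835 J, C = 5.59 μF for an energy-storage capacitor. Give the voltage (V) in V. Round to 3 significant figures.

Solving E = ½C·V² for V: V = √(2E/C).
E = 0.835 J; C = 5.59 μF = 5.590×10^-6 F.
V = 546.6 V

547 V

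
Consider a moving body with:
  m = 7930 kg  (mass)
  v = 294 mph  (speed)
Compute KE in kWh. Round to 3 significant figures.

19.0 kWh

Directly: KE = ½mv².
m = 7930 kg; v = 294 mph = 131.4 m/s.
KE = 6.849×10^7 J
6.849×10^7 J × (1 kWh / 3.600×10^6 J) = 19.03 kWh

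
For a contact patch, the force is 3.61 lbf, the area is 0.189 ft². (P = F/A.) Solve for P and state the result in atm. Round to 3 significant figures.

P is given directly by: P = F/A.
F = 3.61 lbf = 16.06 N; A = 0.189 ft² = 0.01756 m².
P = 914.5 Pa
914.5 Pa × (1 atm / 1.013×10^5 Pa) = 0.009026 atm

0.00903 atm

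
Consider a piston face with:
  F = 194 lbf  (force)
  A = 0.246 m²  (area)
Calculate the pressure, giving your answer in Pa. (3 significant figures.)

P is given directly by: P = F/A.
F = 194 lbf = 863.0 N; A = 0.246 m².
P = 3508 Pa

3510 Pa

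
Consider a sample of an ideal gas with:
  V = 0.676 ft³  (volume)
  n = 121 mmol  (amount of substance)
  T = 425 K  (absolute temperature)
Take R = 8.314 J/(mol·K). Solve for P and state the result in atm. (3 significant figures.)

0.220 atm

From the ideal-gas law: P = nRT/V.
V = 0.676 ft³ = 0.01914 m³; n = 121 mmol = 0.1210 mol; T = 425 K; R = 8.314 J/(mol·K).
P = 22335 Pa
22335 Pa × (1 atm / 1.013×10^5 Pa) = 0.2204 atm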